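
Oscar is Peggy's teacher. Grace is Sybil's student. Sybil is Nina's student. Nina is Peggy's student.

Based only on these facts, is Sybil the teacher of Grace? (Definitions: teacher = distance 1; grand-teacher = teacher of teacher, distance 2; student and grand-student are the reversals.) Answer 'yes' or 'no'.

Answer: yes

Derivation:
Reconstructing the teacher chain from the given facts:
  Oscar -> Peggy -> Nina -> Sybil -> Grace
(each arrow means 'teacher of the next')
Positions in the chain (0 = top):
  position of Oscar: 0
  position of Peggy: 1
  position of Nina: 2
  position of Sybil: 3
  position of Grace: 4

Sybil is at position 3, Grace is at position 4; signed distance (j - i) = 1.
'teacher' requires j - i = 1. Actual distance is 1, so the relation HOLDS.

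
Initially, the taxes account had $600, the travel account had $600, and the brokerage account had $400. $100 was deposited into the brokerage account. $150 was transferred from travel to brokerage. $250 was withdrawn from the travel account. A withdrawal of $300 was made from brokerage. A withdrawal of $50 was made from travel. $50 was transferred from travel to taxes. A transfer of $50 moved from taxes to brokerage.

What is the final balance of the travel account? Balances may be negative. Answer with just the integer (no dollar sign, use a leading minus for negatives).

Tracking account balances step by step:
Start: taxes=600, travel=600, brokerage=400
Event 1 (deposit 100 to brokerage): brokerage: 400 + 100 = 500. Balances: taxes=600, travel=600, brokerage=500
Event 2 (transfer 150 travel -> brokerage): travel: 600 - 150 = 450, brokerage: 500 + 150 = 650. Balances: taxes=600, travel=450, brokerage=650
Event 3 (withdraw 250 from travel): travel: 450 - 250 = 200. Balances: taxes=600, travel=200, brokerage=650
Event 4 (withdraw 300 from brokerage): brokerage: 650 - 300 = 350. Balances: taxes=600, travel=200, brokerage=350
Event 5 (withdraw 50 from travel): travel: 200 - 50 = 150. Balances: taxes=600, travel=150, brokerage=350
Event 6 (transfer 50 travel -> taxes): travel: 150 - 50 = 100, taxes: 600 + 50 = 650. Balances: taxes=650, travel=100, brokerage=350
Event 7 (transfer 50 taxes -> brokerage): taxes: 650 - 50 = 600, brokerage: 350 + 50 = 400. Balances: taxes=600, travel=100, brokerage=400

Final balance of travel: 100

Answer: 100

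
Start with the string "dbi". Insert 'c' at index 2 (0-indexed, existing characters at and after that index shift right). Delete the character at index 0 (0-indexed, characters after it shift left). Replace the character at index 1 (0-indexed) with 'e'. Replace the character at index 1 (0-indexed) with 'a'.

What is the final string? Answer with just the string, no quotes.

Applying each edit step by step:
Start: "dbi"
Op 1 (insert 'c' at idx 2): "dbi" -> "dbci"
Op 2 (delete idx 0 = 'd'): "dbci" -> "bci"
Op 3 (replace idx 1: 'c' -> 'e'): "bci" -> "bei"
Op 4 (replace idx 1: 'e' -> 'a'): "bei" -> "bai"

Answer: bai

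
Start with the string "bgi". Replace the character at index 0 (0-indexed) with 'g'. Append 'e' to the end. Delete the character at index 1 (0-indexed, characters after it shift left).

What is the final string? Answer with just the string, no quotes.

Answer: gie

Derivation:
Applying each edit step by step:
Start: "bgi"
Op 1 (replace idx 0: 'b' -> 'g'): "bgi" -> "ggi"
Op 2 (append 'e'): "ggi" -> "ggie"
Op 3 (delete idx 1 = 'g'): "ggie" -> "gie"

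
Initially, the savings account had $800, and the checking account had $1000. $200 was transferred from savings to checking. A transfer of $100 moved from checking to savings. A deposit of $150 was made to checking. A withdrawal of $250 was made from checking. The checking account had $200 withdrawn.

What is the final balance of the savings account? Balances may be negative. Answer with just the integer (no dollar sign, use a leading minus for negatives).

Tracking account balances step by step:
Start: savings=800, checking=1000
Event 1 (transfer 200 savings -> checking): savings: 800 - 200 = 600, checking: 1000 + 200 = 1200. Balances: savings=600, checking=1200
Event 2 (transfer 100 checking -> savings): checking: 1200 - 100 = 1100, savings: 600 + 100 = 700. Balances: savings=700, checking=1100
Event 3 (deposit 150 to checking): checking: 1100 + 150 = 1250. Balances: savings=700, checking=1250
Event 4 (withdraw 250 from checking): checking: 1250 - 250 = 1000. Balances: savings=700, checking=1000
Event 5 (withdraw 200 from checking): checking: 1000 - 200 = 800. Balances: savings=700, checking=800

Final balance of savings: 700

Answer: 700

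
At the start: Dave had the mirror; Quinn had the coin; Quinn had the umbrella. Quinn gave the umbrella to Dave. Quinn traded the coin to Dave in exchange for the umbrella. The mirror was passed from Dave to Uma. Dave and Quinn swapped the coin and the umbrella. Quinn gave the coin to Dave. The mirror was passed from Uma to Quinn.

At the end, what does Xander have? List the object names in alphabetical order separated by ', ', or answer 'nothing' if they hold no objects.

Answer: nothing

Derivation:
Tracking all object holders:
Start: mirror:Dave, coin:Quinn, umbrella:Quinn
Event 1 (give umbrella: Quinn -> Dave). State: mirror:Dave, coin:Quinn, umbrella:Dave
Event 2 (swap coin<->umbrella: now coin:Dave, umbrella:Quinn). State: mirror:Dave, coin:Dave, umbrella:Quinn
Event 3 (give mirror: Dave -> Uma). State: mirror:Uma, coin:Dave, umbrella:Quinn
Event 4 (swap coin<->umbrella: now coin:Quinn, umbrella:Dave). State: mirror:Uma, coin:Quinn, umbrella:Dave
Event 5 (give coin: Quinn -> Dave). State: mirror:Uma, coin:Dave, umbrella:Dave
Event 6 (give mirror: Uma -> Quinn). State: mirror:Quinn, coin:Dave, umbrella:Dave

Final state: mirror:Quinn, coin:Dave, umbrella:Dave
Xander holds: (nothing).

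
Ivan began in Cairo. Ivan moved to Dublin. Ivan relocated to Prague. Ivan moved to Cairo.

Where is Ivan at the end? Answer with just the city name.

Answer: Cairo

Derivation:
Tracking Ivan's location:
Start: Ivan is in Cairo.
After move 1: Cairo -> Dublin. Ivan is in Dublin.
After move 2: Dublin -> Prague. Ivan is in Prague.
After move 3: Prague -> Cairo. Ivan is in Cairo.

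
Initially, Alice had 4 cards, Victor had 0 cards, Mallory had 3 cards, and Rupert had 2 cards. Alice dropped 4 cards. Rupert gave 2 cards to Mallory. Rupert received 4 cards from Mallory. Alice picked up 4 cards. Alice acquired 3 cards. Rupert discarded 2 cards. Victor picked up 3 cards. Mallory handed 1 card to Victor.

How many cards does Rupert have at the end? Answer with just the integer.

Answer: 2

Derivation:
Tracking counts step by step:
Start: Alice=4, Victor=0, Mallory=3, Rupert=2
Event 1 (Alice -4): Alice: 4 -> 0. State: Alice=0, Victor=0, Mallory=3, Rupert=2
Event 2 (Rupert -> Mallory, 2): Rupert: 2 -> 0, Mallory: 3 -> 5. State: Alice=0, Victor=0, Mallory=5, Rupert=0
Event 3 (Mallory -> Rupert, 4): Mallory: 5 -> 1, Rupert: 0 -> 4. State: Alice=0, Victor=0, Mallory=1, Rupert=4
Event 4 (Alice +4): Alice: 0 -> 4. State: Alice=4, Victor=0, Mallory=1, Rupert=4
Event 5 (Alice +3): Alice: 4 -> 7. State: Alice=7, Victor=0, Mallory=1, Rupert=4
Event 6 (Rupert -2): Rupert: 4 -> 2. State: Alice=7, Victor=0, Mallory=1, Rupert=2
Event 7 (Victor +3): Victor: 0 -> 3. State: Alice=7, Victor=3, Mallory=1, Rupert=2
Event 8 (Mallory -> Victor, 1): Mallory: 1 -> 0, Victor: 3 -> 4. State: Alice=7, Victor=4, Mallory=0, Rupert=2

Rupert's final count: 2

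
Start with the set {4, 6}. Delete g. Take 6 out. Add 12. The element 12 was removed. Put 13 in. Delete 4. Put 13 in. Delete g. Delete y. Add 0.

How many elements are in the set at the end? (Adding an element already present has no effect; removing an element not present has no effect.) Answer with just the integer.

Tracking the set through each operation:
Start: {4, 6}
Event 1 (remove g): not present, no change. Set: {4, 6}
Event 2 (remove 6): removed. Set: {4}
Event 3 (add 12): added. Set: {12, 4}
Event 4 (remove 12): removed. Set: {4}
Event 5 (add 13): added. Set: {13, 4}
Event 6 (remove 4): removed. Set: {13}
Event 7 (add 13): already present, no change. Set: {13}
Event 8 (remove g): not present, no change. Set: {13}
Event 9 (remove y): not present, no change. Set: {13}
Event 10 (add 0): added. Set: {0, 13}

Final set: {0, 13} (size 2)

Answer: 2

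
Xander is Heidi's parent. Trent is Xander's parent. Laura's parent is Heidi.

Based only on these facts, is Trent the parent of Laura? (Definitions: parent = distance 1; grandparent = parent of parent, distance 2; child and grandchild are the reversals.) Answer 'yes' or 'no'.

Reconstructing the parent chain from the given facts:
  Trent -> Xander -> Heidi -> Laura
(each arrow means 'parent of the next')
Positions in the chain (0 = top):
  position of Trent: 0
  position of Xander: 1
  position of Heidi: 2
  position of Laura: 3

Trent is at position 0, Laura is at position 3; signed distance (j - i) = 3.
'parent' requires j - i = 1. Actual distance is 3, so the relation does NOT hold.

Answer: no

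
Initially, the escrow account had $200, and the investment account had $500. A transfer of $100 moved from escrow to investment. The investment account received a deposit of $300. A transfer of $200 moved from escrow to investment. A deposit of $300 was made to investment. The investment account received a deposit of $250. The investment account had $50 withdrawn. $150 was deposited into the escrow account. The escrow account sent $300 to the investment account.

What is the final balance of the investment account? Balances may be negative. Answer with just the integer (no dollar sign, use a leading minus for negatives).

Tracking account balances step by step:
Start: escrow=200, investment=500
Event 1 (transfer 100 escrow -> investment): escrow: 200 - 100 = 100, investment: 500 + 100 = 600. Balances: escrow=100, investment=600
Event 2 (deposit 300 to investment): investment: 600 + 300 = 900. Balances: escrow=100, investment=900
Event 3 (transfer 200 escrow -> investment): escrow: 100 - 200 = -100, investment: 900 + 200 = 1100. Balances: escrow=-100, investment=1100
Event 4 (deposit 300 to investment): investment: 1100 + 300 = 1400. Balances: escrow=-100, investment=1400
Event 5 (deposit 250 to investment): investment: 1400 + 250 = 1650. Balances: escrow=-100, investment=1650
Event 6 (withdraw 50 from investment): investment: 1650 - 50 = 1600. Balances: escrow=-100, investment=1600
Event 7 (deposit 150 to escrow): escrow: -100 + 150 = 50. Balances: escrow=50, investment=1600
Event 8 (transfer 300 escrow -> investment): escrow: 50 - 300 = -250, investment: 1600 + 300 = 1900. Balances: escrow=-250, investment=1900

Final balance of investment: 1900

Answer: 1900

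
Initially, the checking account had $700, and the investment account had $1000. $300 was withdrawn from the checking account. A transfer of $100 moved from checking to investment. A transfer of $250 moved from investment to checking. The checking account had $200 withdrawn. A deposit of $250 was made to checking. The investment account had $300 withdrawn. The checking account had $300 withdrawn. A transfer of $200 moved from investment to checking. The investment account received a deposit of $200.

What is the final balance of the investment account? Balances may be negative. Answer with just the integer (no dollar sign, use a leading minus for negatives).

Tracking account balances step by step:
Start: checking=700, investment=1000
Event 1 (withdraw 300 from checking): checking: 700 - 300 = 400. Balances: checking=400, investment=1000
Event 2 (transfer 100 checking -> investment): checking: 400 - 100 = 300, investment: 1000 + 100 = 1100. Balances: checking=300, investment=1100
Event 3 (transfer 250 investment -> checking): investment: 1100 - 250 = 850, checking: 300 + 250 = 550. Balances: checking=550, investment=850
Event 4 (withdraw 200 from checking): checking: 550 - 200 = 350. Balances: checking=350, investment=850
Event 5 (deposit 250 to checking): checking: 350 + 250 = 600. Balances: checking=600, investment=850
Event 6 (withdraw 300 from investment): investment: 850 - 300 = 550. Balances: checking=600, investment=550
Event 7 (withdraw 300 from checking): checking: 600 - 300 = 300. Balances: checking=300, investment=550
Event 8 (transfer 200 investment -> checking): investment: 550 - 200 = 350, checking: 300 + 200 = 500. Balances: checking=500, investment=350
Event 9 (deposit 200 to investment): investment: 350 + 200 = 550. Balances: checking=500, investment=550

Final balance of investment: 550

Answer: 550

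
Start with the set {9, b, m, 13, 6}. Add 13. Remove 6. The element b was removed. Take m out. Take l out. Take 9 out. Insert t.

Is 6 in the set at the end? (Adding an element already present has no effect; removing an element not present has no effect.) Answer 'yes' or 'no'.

Tracking the set through each operation:
Start: {13, 6, 9, b, m}
Event 1 (add 13): already present, no change. Set: {13, 6, 9, b, m}
Event 2 (remove 6): removed. Set: {13, 9, b, m}
Event 3 (remove b): removed. Set: {13, 9, m}
Event 4 (remove m): removed. Set: {13, 9}
Event 5 (remove l): not present, no change. Set: {13, 9}
Event 6 (remove 9): removed. Set: {13}
Event 7 (add t): added. Set: {13, t}

Final set: {13, t} (size 2)
6 is NOT in the final set.

Answer: no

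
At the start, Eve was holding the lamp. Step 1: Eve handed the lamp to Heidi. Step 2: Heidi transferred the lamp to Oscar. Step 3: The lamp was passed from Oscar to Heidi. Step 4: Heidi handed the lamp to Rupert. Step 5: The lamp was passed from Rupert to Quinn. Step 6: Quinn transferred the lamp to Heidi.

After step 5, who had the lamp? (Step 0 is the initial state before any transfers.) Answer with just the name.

Answer: Quinn

Derivation:
Tracking the lamp holder through step 5:
After step 0 (start): Eve
After step 1: Heidi
After step 2: Oscar
After step 3: Heidi
After step 4: Rupert
After step 5: Quinn

At step 5, the holder is Quinn.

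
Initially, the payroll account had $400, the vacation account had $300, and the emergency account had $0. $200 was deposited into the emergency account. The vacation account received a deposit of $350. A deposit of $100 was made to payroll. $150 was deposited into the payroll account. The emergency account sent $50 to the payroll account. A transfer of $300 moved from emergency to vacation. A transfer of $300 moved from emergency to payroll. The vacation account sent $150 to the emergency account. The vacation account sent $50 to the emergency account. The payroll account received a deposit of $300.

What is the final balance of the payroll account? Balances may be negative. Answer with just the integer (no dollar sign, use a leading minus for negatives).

Tracking account balances step by step:
Start: payroll=400, vacation=300, emergency=0
Event 1 (deposit 200 to emergency): emergency: 0 + 200 = 200. Balances: payroll=400, vacation=300, emergency=200
Event 2 (deposit 350 to vacation): vacation: 300 + 350 = 650. Balances: payroll=400, vacation=650, emergency=200
Event 3 (deposit 100 to payroll): payroll: 400 + 100 = 500. Balances: payroll=500, vacation=650, emergency=200
Event 4 (deposit 150 to payroll): payroll: 500 + 150 = 650. Balances: payroll=650, vacation=650, emergency=200
Event 5 (transfer 50 emergency -> payroll): emergency: 200 - 50 = 150, payroll: 650 + 50 = 700. Balances: payroll=700, vacation=650, emergency=150
Event 6 (transfer 300 emergency -> vacation): emergency: 150 - 300 = -150, vacation: 650 + 300 = 950. Balances: payroll=700, vacation=950, emergency=-150
Event 7 (transfer 300 emergency -> payroll): emergency: -150 - 300 = -450, payroll: 700 + 300 = 1000. Balances: payroll=1000, vacation=950, emergency=-450
Event 8 (transfer 150 vacation -> emergency): vacation: 950 - 150 = 800, emergency: -450 + 150 = -300. Balances: payroll=1000, vacation=800, emergency=-300
Event 9 (transfer 50 vacation -> emergency): vacation: 800 - 50 = 750, emergency: -300 + 50 = -250. Balances: payroll=1000, vacation=750, emergency=-250
Event 10 (deposit 300 to payroll): payroll: 1000 + 300 = 1300. Balances: payroll=1300, vacation=750, emergency=-250

Final balance of payroll: 1300

Answer: 1300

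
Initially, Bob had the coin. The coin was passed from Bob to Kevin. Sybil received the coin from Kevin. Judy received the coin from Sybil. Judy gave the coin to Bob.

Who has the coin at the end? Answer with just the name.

Answer: Bob

Derivation:
Tracking the coin through each event:
Start: Bob has the coin.
After event 1: Kevin has the coin.
After event 2: Sybil has the coin.
After event 3: Judy has the coin.
After event 4: Bob has the coin.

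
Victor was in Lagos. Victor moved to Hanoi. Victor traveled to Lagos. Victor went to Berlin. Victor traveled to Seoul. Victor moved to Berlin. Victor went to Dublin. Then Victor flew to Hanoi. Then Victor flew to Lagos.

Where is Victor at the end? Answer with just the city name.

Answer: Lagos

Derivation:
Tracking Victor's location:
Start: Victor is in Lagos.
After move 1: Lagos -> Hanoi. Victor is in Hanoi.
After move 2: Hanoi -> Lagos. Victor is in Lagos.
After move 3: Lagos -> Berlin. Victor is in Berlin.
After move 4: Berlin -> Seoul. Victor is in Seoul.
After move 5: Seoul -> Berlin. Victor is in Berlin.
After move 6: Berlin -> Dublin. Victor is in Dublin.
After move 7: Dublin -> Hanoi. Victor is in Hanoi.
After move 8: Hanoi -> Lagos. Victor is in Lagos.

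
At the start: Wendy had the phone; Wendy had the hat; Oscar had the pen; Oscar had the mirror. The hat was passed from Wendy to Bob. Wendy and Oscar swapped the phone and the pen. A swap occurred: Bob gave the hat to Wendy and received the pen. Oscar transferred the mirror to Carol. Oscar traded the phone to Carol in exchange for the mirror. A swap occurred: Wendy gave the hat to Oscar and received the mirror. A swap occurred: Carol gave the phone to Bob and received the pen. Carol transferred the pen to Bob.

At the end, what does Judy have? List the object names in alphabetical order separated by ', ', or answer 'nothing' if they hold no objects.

Answer: nothing

Derivation:
Tracking all object holders:
Start: phone:Wendy, hat:Wendy, pen:Oscar, mirror:Oscar
Event 1 (give hat: Wendy -> Bob). State: phone:Wendy, hat:Bob, pen:Oscar, mirror:Oscar
Event 2 (swap phone<->pen: now phone:Oscar, pen:Wendy). State: phone:Oscar, hat:Bob, pen:Wendy, mirror:Oscar
Event 3 (swap hat<->pen: now hat:Wendy, pen:Bob). State: phone:Oscar, hat:Wendy, pen:Bob, mirror:Oscar
Event 4 (give mirror: Oscar -> Carol). State: phone:Oscar, hat:Wendy, pen:Bob, mirror:Carol
Event 5 (swap phone<->mirror: now phone:Carol, mirror:Oscar). State: phone:Carol, hat:Wendy, pen:Bob, mirror:Oscar
Event 6 (swap hat<->mirror: now hat:Oscar, mirror:Wendy). State: phone:Carol, hat:Oscar, pen:Bob, mirror:Wendy
Event 7 (swap phone<->pen: now phone:Bob, pen:Carol). State: phone:Bob, hat:Oscar, pen:Carol, mirror:Wendy
Event 8 (give pen: Carol -> Bob). State: phone:Bob, hat:Oscar, pen:Bob, mirror:Wendy

Final state: phone:Bob, hat:Oscar, pen:Bob, mirror:Wendy
Judy holds: (nothing).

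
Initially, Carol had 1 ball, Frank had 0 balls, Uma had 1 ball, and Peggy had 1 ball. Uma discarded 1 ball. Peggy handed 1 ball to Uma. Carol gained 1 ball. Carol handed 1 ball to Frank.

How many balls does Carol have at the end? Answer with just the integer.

Answer: 1

Derivation:
Tracking counts step by step:
Start: Carol=1, Frank=0, Uma=1, Peggy=1
Event 1 (Uma -1): Uma: 1 -> 0. State: Carol=1, Frank=0, Uma=0, Peggy=1
Event 2 (Peggy -> Uma, 1): Peggy: 1 -> 0, Uma: 0 -> 1. State: Carol=1, Frank=0, Uma=1, Peggy=0
Event 3 (Carol +1): Carol: 1 -> 2. State: Carol=2, Frank=0, Uma=1, Peggy=0
Event 4 (Carol -> Frank, 1): Carol: 2 -> 1, Frank: 0 -> 1. State: Carol=1, Frank=1, Uma=1, Peggy=0

Carol's final count: 1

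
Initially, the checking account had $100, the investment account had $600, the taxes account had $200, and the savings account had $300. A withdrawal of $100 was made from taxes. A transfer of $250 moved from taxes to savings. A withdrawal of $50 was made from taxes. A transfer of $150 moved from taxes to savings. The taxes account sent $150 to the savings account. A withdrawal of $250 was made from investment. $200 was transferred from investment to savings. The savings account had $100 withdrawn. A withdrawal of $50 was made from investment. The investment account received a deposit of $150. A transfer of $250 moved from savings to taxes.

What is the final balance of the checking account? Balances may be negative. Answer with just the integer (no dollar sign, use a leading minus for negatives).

Answer: 100

Derivation:
Tracking account balances step by step:
Start: checking=100, investment=600, taxes=200, savings=300
Event 1 (withdraw 100 from taxes): taxes: 200 - 100 = 100. Balances: checking=100, investment=600, taxes=100, savings=300
Event 2 (transfer 250 taxes -> savings): taxes: 100 - 250 = -150, savings: 300 + 250 = 550. Balances: checking=100, investment=600, taxes=-150, savings=550
Event 3 (withdraw 50 from taxes): taxes: -150 - 50 = -200. Balances: checking=100, investment=600, taxes=-200, savings=550
Event 4 (transfer 150 taxes -> savings): taxes: -200 - 150 = -350, savings: 550 + 150 = 700. Balances: checking=100, investment=600, taxes=-350, savings=700
Event 5 (transfer 150 taxes -> savings): taxes: -350 - 150 = -500, savings: 700 + 150 = 850. Balances: checking=100, investment=600, taxes=-500, savings=850
Event 6 (withdraw 250 from investment): investment: 600 - 250 = 350. Balances: checking=100, investment=350, taxes=-500, savings=850
Event 7 (transfer 200 investment -> savings): investment: 350 - 200 = 150, savings: 850 + 200 = 1050. Balances: checking=100, investment=150, taxes=-500, savings=1050
Event 8 (withdraw 100 from savings): savings: 1050 - 100 = 950. Balances: checking=100, investment=150, taxes=-500, savings=950
Event 9 (withdraw 50 from investment): investment: 150 - 50 = 100. Balances: checking=100, investment=100, taxes=-500, savings=950
Event 10 (deposit 150 to investment): investment: 100 + 150 = 250. Balances: checking=100, investment=250, taxes=-500, savings=950
Event 11 (transfer 250 savings -> taxes): savings: 950 - 250 = 700, taxes: -500 + 250 = -250. Balances: checking=100, investment=250, taxes=-250, savings=700

Final balance of checking: 100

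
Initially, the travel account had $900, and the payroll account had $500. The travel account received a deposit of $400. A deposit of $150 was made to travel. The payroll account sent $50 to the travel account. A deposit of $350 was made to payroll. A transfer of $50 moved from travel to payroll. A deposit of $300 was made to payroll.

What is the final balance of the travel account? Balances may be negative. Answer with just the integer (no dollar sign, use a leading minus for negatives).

Tracking account balances step by step:
Start: travel=900, payroll=500
Event 1 (deposit 400 to travel): travel: 900 + 400 = 1300. Balances: travel=1300, payroll=500
Event 2 (deposit 150 to travel): travel: 1300 + 150 = 1450. Balances: travel=1450, payroll=500
Event 3 (transfer 50 payroll -> travel): payroll: 500 - 50 = 450, travel: 1450 + 50 = 1500. Balances: travel=1500, payroll=450
Event 4 (deposit 350 to payroll): payroll: 450 + 350 = 800. Balances: travel=1500, payroll=800
Event 5 (transfer 50 travel -> payroll): travel: 1500 - 50 = 1450, payroll: 800 + 50 = 850. Balances: travel=1450, payroll=850
Event 6 (deposit 300 to payroll): payroll: 850 + 300 = 1150. Balances: travel=1450, payroll=1150

Final balance of travel: 1450

Answer: 1450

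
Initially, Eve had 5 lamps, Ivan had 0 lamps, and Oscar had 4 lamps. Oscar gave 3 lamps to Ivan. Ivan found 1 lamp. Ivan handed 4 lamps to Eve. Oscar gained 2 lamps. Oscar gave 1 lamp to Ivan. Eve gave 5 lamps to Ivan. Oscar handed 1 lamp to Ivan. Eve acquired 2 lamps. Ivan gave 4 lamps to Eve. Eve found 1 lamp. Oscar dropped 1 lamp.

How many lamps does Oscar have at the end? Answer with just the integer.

Answer: 0

Derivation:
Tracking counts step by step:
Start: Eve=5, Ivan=0, Oscar=4
Event 1 (Oscar -> Ivan, 3): Oscar: 4 -> 1, Ivan: 0 -> 3. State: Eve=5, Ivan=3, Oscar=1
Event 2 (Ivan +1): Ivan: 3 -> 4. State: Eve=5, Ivan=4, Oscar=1
Event 3 (Ivan -> Eve, 4): Ivan: 4 -> 0, Eve: 5 -> 9. State: Eve=9, Ivan=0, Oscar=1
Event 4 (Oscar +2): Oscar: 1 -> 3. State: Eve=9, Ivan=0, Oscar=3
Event 5 (Oscar -> Ivan, 1): Oscar: 3 -> 2, Ivan: 0 -> 1. State: Eve=9, Ivan=1, Oscar=2
Event 6 (Eve -> Ivan, 5): Eve: 9 -> 4, Ivan: 1 -> 6. State: Eve=4, Ivan=6, Oscar=2
Event 7 (Oscar -> Ivan, 1): Oscar: 2 -> 1, Ivan: 6 -> 7. State: Eve=4, Ivan=7, Oscar=1
Event 8 (Eve +2): Eve: 4 -> 6. State: Eve=6, Ivan=7, Oscar=1
Event 9 (Ivan -> Eve, 4): Ivan: 7 -> 3, Eve: 6 -> 10. State: Eve=10, Ivan=3, Oscar=1
Event 10 (Eve +1): Eve: 10 -> 11. State: Eve=11, Ivan=3, Oscar=1
Event 11 (Oscar -1): Oscar: 1 -> 0. State: Eve=11, Ivan=3, Oscar=0

Oscar's final count: 0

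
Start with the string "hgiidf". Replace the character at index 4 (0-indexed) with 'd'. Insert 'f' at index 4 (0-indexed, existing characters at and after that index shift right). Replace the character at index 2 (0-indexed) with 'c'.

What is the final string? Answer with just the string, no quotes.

Answer: hgcifdf

Derivation:
Applying each edit step by step:
Start: "hgiidf"
Op 1 (replace idx 4: 'd' -> 'd'): "hgiidf" -> "hgiidf"
Op 2 (insert 'f' at idx 4): "hgiidf" -> "hgiifdf"
Op 3 (replace idx 2: 'i' -> 'c'): "hgiifdf" -> "hgcifdf"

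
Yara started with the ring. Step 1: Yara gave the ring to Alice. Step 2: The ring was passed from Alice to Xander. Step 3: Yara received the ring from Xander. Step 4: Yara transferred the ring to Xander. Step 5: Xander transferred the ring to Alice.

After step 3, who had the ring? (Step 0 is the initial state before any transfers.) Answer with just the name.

Tracking the ring holder through step 3:
After step 0 (start): Yara
After step 1: Alice
After step 2: Xander
After step 3: Yara

At step 3, the holder is Yara.

Answer: Yara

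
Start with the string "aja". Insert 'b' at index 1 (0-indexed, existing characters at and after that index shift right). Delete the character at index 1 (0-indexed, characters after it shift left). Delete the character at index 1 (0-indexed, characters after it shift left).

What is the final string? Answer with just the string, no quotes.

Answer: aa

Derivation:
Applying each edit step by step:
Start: "aja"
Op 1 (insert 'b' at idx 1): "aja" -> "abja"
Op 2 (delete idx 1 = 'b'): "abja" -> "aja"
Op 3 (delete idx 1 = 'j'): "aja" -> "aa"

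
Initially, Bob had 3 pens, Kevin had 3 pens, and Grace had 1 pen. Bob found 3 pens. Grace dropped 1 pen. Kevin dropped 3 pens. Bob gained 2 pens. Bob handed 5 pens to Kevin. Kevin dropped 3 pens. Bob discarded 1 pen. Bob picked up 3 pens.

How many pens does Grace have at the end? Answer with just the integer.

Tracking counts step by step:
Start: Bob=3, Kevin=3, Grace=1
Event 1 (Bob +3): Bob: 3 -> 6. State: Bob=6, Kevin=3, Grace=1
Event 2 (Grace -1): Grace: 1 -> 0. State: Bob=6, Kevin=3, Grace=0
Event 3 (Kevin -3): Kevin: 3 -> 0. State: Bob=6, Kevin=0, Grace=0
Event 4 (Bob +2): Bob: 6 -> 8. State: Bob=8, Kevin=0, Grace=0
Event 5 (Bob -> Kevin, 5): Bob: 8 -> 3, Kevin: 0 -> 5. State: Bob=3, Kevin=5, Grace=0
Event 6 (Kevin -3): Kevin: 5 -> 2. State: Bob=3, Kevin=2, Grace=0
Event 7 (Bob -1): Bob: 3 -> 2. State: Bob=2, Kevin=2, Grace=0
Event 8 (Bob +3): Bob: 2 -> 5. State: Bob=5, Kevin=2, Grace=0

Grace's final count: 0

Answer: 0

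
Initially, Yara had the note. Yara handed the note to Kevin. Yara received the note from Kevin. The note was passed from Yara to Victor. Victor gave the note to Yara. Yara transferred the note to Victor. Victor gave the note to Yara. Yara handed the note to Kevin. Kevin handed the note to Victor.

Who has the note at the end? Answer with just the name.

Answer: Victor

Derivation:
Tracking the note through each event:
Start: Yara has the note.
After event 1: Kevin has the note.
After event 2: Yara has the note.
After event 3: Victor has the note.
After event 4: Yara has the note.
After event 5: Victor has the note.
After event 6: Yara has the note.
After event 7: Kevin has the note.
After event 8: Victor has the note.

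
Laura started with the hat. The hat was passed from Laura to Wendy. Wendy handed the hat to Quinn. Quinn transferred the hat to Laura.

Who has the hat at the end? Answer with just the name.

Answer: Laura

Derivation:
Tracking the hat through each event:
Start: Laura has the hat.
After event 1: Wendy has the hat.
After event 2: Quinn has the hat.
After event 3: Laura has the hat.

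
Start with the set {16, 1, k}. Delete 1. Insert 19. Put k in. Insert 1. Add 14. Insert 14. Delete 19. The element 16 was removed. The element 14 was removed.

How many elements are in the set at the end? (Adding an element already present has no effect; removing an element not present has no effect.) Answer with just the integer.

Answer: 2

Derivation:
Tracking the set through each operation:
Start: {1, 16, k}
Event 1 (remove 1): removed. Set: {16, k}
Event 2 (add 19): added. Set: {16, 19, k}
Event 3 (add k): already present, no change. Set: {16, 19, k}
Event 4 (add 1): added. Set: {1, 16, 19, k}
Event 5 (add 14): added. Set: {1, 14, 16, 19, k}
Event 6 (add 14): already present, no change. Set: {1, 14, 16, 19, k}
Event 7 (remove 19): removed. Set: {1, 14, 16, k}
Event 8 (remove 16): removed. Set: {1, 14, k}
Event 9 (remove 14): removed. Set: {1, k}

Final set: {1, k} (size 2)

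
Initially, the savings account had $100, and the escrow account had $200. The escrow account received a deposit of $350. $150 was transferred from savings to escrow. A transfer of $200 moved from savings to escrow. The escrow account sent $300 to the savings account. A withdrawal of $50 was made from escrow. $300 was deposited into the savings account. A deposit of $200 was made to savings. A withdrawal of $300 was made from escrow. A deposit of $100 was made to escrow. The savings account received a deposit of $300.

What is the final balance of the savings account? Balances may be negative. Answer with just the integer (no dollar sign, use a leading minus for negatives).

Answer: 850

Derivation:
Tracking account balances step by step:
Start: savings=100, escrow=200
Event 1 (deposit 350 to escrow): escrow: 200 + 350 = 550. Balances: savings=100, escrow=550
Event 2 (transfer 150 savings -> escrow): savings: 100 - 150 = -50, escrow: 550 + 150 = 700. Balances: savings=-50, escrow=700
Event 3 (transfer 200 savings -> escrow): savings: -50 - 200 = -250, escrow: 700 + 200 = 900. Balances: savings=-250, escrow=900
Event 4 (transfer 300 escrow -> savings): escrow: 900 - 300 = 600, savings: -250 + 300 = 50. Balances: savings=50, escrow=600
Event 5 (withdraw 50 from escrow): escrow: 600 - 50 = 550. Balances: savings=50, escrow=550
Event 6 (deposit 300 to savings): savings: 50 + 300 = 350. Balances: savings=350, escrow=550
Event 7 (deposit 200 to savings): savings: 350 + 200 = 550. Balances: savings=550, escrow=550
Event 8 (withdraw 300 from escrow): escrow: 550 - 300 = 250. Balances: savings=550, escrow=250
Event 9 (deposit 100 to escrow): escrow: 250 + 100 = 350. Balances: savings=550, escrow=350
Event 10 (deposit 300 to savings): savings: 550 + 300 = 850. Balances: savings=850, escrow=350

Final balance of savings: 850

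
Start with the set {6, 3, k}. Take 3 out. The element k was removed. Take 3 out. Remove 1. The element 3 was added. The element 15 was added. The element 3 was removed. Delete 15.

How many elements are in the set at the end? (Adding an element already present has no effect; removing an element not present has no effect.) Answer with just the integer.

Tracking the set through each operation:
Start: {3, 6, k}
Event 1 (remove 3): removed. Set: {6, k}
Event 2 (remove k): removed. Set: {6}
Event 3 (remove 3): not present, no change. Set: {6}
Event 4 (remove 1): not present, no change. Set: {6}
Event 5 (add 3): added. Set: {3, 6}
Event 6 (add 15): added. Set: {15, 3, 6}
Event 7 (remove 3): removed. Set: {15, 6}
Event 8 (remove 15): removed. Set: {6}

Final set: {6} (size 1)

Answer: 1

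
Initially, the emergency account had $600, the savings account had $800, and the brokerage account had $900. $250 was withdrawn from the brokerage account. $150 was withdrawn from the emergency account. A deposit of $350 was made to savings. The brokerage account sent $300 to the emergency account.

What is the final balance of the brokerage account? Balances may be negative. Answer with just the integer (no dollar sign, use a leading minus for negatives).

Answer: 350

Derivation:
Tracking account balances step by step:
Start: emergency=600, savings=800, brokerage=900
Event 1 (withdraw 250 from brokerage): brokerage: 900 - 250 = 650. Balances: emergency=600, savings=800, brokerage=650
Event 2 (withdraw 150 from emergency): emergency: 600 - 150 = 450. Balances: emergency=450, savings=800, brokerage=650
Event 3 (deposit 350 to savings): savings: 800 + 350 = 1150. Balances: emergency=450, savings=1150, brokerage=650
Event 4 (transfer 300 brokerage -> emergency): brokerage: 650 - 300 = 350, emergency: 450 + 300 = 750. Balances: emergency=750, savings=1150, brokerage=350

Final balance of brokerage: 350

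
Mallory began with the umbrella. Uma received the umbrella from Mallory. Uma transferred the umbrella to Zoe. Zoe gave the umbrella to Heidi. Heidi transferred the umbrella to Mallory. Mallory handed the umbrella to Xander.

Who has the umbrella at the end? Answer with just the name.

Tracking the umbrella through each event:
Start: Mallory has the umbrella.
After event 1: Uma has the umbrella.
After event 2: Zoe has the umbrella.
After event 3: Heidi has the umbrella.
After event 4: Mallory has the umbrella.
After event 5: Xander has the umbrella.

Answer: Xander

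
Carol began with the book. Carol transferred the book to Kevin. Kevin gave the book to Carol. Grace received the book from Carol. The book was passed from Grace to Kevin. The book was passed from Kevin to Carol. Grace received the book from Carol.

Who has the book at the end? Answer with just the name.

Tracking the book through each event:
Start: Carol has the book.
After event 1: Kevin has the book.
After event 2: Carol has the book.
After event 3: Grace has the book.
After event 4: Kevin has the book.
After event 5: Carol has the book.
After event 6: Grace has the book.

Answer: Grace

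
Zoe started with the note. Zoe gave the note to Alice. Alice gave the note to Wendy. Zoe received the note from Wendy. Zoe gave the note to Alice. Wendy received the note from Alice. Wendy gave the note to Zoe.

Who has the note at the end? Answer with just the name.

Answer: Zoe

Derivation:
Tracking the note through each event:
Start: Zoe has the note.
After event 1: Alice has the note.
After event 2: Wendy has the note.
After event 3: Zoe has the note.
After event 4: Alice has the note.
After event 5: Wendy has the note.
After event 6: Zoe has the note.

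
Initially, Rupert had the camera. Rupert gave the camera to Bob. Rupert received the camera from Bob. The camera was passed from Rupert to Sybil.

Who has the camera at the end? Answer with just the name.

Tracking the camera through each event:
Start: Rupert has the camera.
After event 1: Bob has the camera.
After event 2: Rupert has the camera.
After event 3: Sybil has the camera.

Answer: Sybil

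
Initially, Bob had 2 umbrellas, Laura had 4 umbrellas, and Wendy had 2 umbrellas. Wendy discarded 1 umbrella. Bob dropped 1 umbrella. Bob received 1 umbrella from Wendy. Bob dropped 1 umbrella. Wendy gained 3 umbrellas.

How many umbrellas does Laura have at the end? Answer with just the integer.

Tracking counts step by step:
Start: Bob=2, Laura=4, Wendy=2
Event 1 (Wendy -1): Wendy: 2 -> 1. State: Bob=2, Laura=4, Wendy=1
Event 2 (Bob -1): Bob: 2 -> 1. State: Bob=1, Laura=4, Wendy=1
Event 3 (Wendy -> Bob, 1): Wendy: 1 -> 0, Bob: 1 -> 2. State: Bob=2, Laura=4, Wendy=0
Event 4 (Bob -1): Bob: 2 -> 1. State: Bob=1, Laura=4, Wendy=0
Event 5 (Wendy +3): Wendy: 0 -> 3. State: Bob=1, Laura=4, Wendy=3

Laura's final count: 4

Answer: 4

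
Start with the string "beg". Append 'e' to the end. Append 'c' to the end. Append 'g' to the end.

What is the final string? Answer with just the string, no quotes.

Applying each edit step by step:
Start: "beg"
Op 1 (append 'e'): "beg" -> "bege"
Op 2 (append 'c'): "bege" -> "begec"
Op 3 (append 'g'): "begec" -> "begecg"

Answer: begecg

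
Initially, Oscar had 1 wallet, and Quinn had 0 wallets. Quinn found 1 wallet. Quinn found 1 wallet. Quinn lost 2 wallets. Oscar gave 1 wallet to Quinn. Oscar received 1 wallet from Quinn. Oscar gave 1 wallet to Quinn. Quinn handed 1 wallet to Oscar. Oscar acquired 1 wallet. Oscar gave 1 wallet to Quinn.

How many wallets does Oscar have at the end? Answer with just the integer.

Answer: 1

Derivation:
Tracking counts step by step:
Start: Oscar=1, Quinn=0
Event 1 (Quinn +1): Quinn: 0 -> 1. State: Oscar=1, Quinn=1
Event 2 (Quinn +1): Quinn: 1 -> 2. State: Oscar=1, Quinn=2
Event 3 (Quinn -2): Quinn: 2 -> 0. State: Oscar=1, Quinn=0
Event 4 (Oscar -> Quinn, 1): Oscar: 1 -> 0, Quinn: 0 -> 1. State: Oscar=0, Quinn=1
Event 5 (Quinn -> Oscar, 1): Quinn: 1 -> 0, Oscar: 0 -> 1. State: Oscar=1, Quinn=0
Event 6 (Oscar -> Quinn, 1): Oscar: 1 -> 0, Quinn: 0 -> 1. State: Oscar=0, Quinn=1
Event 7 (Quinn -> Oscar, 1): Quinn: 1 -> 0, Oscar: 0 -> 1. State: Oscar=1, Quinn=0
Event 8 (Oscar +1): Oscar: 1 -> 2. State: Oscar=2, Quinn=0
Event 9 (Oscar -> Quinn, 1): Oscar: 2 -> 1, Quinn: 0 -> 1. State: Oscar=1, Quinn=1

Oscar's final count: 1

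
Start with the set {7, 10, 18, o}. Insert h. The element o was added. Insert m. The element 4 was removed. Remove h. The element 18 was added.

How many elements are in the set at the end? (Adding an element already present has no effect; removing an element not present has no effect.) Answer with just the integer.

Answer: 5

Derivation:
Tracking the set through each operation:
Start: {10, 18, 7, o}
Event 1 (add h): added. Set: {10, 18, 7, h, o}
Event 2 (add o): already present, no change. Set: {10, 18, 7, h, o}
Event 3 (add m): added. Set: {10, 18, 7, h, m, o}
Event 4 (remove 4): not present, no change. Set: {10, 18, 7, h, m, o}
Event 5 (remove h): removed. Set: {10, 18, 7, m, o}
Event 6 (add 18): already present, no change. Set: {10, 18, 7, m, o}

Final set: {10, 18, 7, m, o} (size 5)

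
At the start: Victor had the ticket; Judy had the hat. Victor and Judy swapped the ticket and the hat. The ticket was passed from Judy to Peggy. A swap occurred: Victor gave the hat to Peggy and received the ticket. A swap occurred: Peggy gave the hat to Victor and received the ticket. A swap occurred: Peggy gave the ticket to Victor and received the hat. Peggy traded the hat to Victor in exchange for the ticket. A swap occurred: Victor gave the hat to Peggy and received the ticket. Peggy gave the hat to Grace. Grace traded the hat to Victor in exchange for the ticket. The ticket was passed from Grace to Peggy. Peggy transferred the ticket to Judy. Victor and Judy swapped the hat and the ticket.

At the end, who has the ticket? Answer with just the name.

Answer: Victor

Derivation:
Tracking all object holders:
Start: ticket:Victor, hat:Judy
Event 1 (swap ticket<->hat: now ticket:Judy, hat:Victor). State: ticket:Judy, hat:Victor
Event 2 (give ticket: Judy -> Peggy). State: ticket:Peggy, hat:Victor
Event 3 (swap hat<->ticket: now hat:Peggy, ticket:Victor). State: ticket:Victor, hat:Peggy
Event 4 (swap hat<->ticket: now hat:Victor, ticket:Peggy). State: ticket:Peggy, hat:Victor
Event 5 (swap ticket<->hat: now ticket:Victor, hat:Peggy). State: ticket:Victor, hat:Peggy
Event 6 (swap hat<->ticket: now hat:Victor, ticket:Peggy). State: ticket:Peggy, hat:Victor
Event 7 (swap hat<->ticket: now hat:Peggy, ticket:Victor). State: ticket:Victor, hat:Peggy
Event 8 (give hat: Peggy -> Grace). State: ticket:Victor, hat:Grace
Event 9 (swap hat<->ticket: now hat:Victor, ticket:Grace). State: ticket:Grace, hat:Victor
Event 10 (give ticket: Grace -> Peggy). State: ticket:Peggy, hat:Victor
Event 11 (give ticket: Peggy -> Judy). State: ticket:Judy, hat:Victor
Event 12 (swap hat<->ticket: now hat:Judy, ticket:Victor). State: ticket:Victor, hat:Judy

Final state: ticket:Victor, hat:Judy
The ticket is held by Victor.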